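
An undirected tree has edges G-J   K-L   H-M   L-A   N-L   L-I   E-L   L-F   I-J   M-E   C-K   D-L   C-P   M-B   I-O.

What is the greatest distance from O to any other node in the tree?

Distances from O peak at 5, attained at B (P, H also at distance 5).
O – I – L – E – M – B

5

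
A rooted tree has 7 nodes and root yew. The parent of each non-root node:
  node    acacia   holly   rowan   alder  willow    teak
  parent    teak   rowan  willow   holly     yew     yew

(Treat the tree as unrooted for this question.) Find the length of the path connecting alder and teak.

5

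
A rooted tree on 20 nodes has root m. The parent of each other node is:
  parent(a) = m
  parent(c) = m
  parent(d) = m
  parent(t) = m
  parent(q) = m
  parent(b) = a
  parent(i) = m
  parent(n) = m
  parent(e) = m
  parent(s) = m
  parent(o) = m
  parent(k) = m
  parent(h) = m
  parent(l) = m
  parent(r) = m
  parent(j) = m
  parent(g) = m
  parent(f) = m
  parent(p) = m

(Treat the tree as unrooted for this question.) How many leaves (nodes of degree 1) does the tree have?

The leaves are b, c, d, e, f, g, h, i, j, k, l, n, o, p, q, r, s, t.
That is 18 leaves.

18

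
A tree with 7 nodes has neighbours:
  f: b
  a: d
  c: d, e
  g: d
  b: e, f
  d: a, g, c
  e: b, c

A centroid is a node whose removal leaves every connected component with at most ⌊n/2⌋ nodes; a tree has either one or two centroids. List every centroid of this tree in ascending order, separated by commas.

c

If c is removed the pieces have sizes 3, 3, all ≤ ⌊7/2⌋ = 3.
Every other node leaves some component of size > 3, so the centroid is unique.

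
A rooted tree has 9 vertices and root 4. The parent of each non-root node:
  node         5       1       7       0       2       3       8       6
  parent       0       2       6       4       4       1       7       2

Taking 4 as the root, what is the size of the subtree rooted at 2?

6

The subtree rooted at 2 contains: 2, 1, 6, 3, 7, 8 — 6 nodes.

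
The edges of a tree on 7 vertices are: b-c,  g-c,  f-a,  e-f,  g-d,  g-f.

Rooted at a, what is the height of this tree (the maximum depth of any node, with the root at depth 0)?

4

b sits deepest: a → f → g → c → b — 4 edges from the root.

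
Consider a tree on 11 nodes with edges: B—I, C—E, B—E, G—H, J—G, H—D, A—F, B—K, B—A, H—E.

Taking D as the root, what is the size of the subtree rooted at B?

5

Descendants of B (including itself): B, K, I, A, F. That's 5.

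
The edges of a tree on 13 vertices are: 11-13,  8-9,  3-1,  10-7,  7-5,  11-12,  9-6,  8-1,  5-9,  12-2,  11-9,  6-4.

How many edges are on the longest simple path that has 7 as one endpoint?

5

The node farthest from 7 is 3 (2 also at distance 5), via 7 – 5 – 9 – 8 – 1 – 3 — 5 edges.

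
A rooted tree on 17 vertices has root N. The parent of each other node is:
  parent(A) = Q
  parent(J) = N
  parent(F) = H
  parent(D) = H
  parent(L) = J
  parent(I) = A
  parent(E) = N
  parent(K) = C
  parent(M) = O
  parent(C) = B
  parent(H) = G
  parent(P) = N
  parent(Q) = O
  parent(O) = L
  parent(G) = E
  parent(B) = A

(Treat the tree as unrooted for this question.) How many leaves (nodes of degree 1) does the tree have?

6

Exactly 6 nodes have a single neighbour: D, F, I, K, M, P.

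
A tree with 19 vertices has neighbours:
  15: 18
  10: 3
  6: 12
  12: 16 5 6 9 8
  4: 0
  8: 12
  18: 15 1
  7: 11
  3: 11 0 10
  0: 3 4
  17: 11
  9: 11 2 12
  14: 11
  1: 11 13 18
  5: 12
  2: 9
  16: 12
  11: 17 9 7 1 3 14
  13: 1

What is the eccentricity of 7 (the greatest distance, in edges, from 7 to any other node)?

4

A farthest node from 7 is 15 (5, 8, 16, 4, 6 also at distance 4).
The path 7-11-1-18-15 has 4 edges.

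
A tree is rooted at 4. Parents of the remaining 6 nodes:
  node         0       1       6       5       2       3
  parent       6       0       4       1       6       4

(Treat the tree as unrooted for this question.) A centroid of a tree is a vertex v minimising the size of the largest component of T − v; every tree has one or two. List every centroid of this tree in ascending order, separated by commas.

Delete 6: the remaining components have sizes 3, 2, 1. Max 3 ≤ 3, so 6 is a centroid.
Every other node leaves some component of size > 3, so the centroid is unique.

6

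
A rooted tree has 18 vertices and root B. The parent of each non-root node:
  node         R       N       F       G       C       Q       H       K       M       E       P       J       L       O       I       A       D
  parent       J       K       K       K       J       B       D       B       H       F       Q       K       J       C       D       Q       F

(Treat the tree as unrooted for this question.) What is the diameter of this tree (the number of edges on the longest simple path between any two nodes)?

Starting from M, a farthest node is A at distance 7.
One longest path: M – H – D – F – K – B – Q – A.
So the diameter is 7.

7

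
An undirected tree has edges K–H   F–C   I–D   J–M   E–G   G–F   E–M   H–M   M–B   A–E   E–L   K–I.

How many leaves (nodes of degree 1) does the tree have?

6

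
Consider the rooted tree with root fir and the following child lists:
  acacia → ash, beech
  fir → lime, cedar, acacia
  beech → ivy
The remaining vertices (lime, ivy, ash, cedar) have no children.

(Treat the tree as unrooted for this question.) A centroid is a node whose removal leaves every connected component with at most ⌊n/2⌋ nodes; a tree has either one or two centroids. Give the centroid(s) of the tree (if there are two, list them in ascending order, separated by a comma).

Removing acacia splits the tree into components of sizes 3, 2, 1; the largest is 3 ≤ ⌊7/2⌋ = 3.
No neighbour of acacia does as well, so acacia is the unique centroid.

acacia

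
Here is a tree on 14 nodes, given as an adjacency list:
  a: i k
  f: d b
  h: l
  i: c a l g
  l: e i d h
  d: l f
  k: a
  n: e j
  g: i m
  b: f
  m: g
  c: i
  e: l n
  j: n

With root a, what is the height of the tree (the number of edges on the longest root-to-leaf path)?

5

j sits deepest: a – i – l – e – n – j — 5 edges from the root.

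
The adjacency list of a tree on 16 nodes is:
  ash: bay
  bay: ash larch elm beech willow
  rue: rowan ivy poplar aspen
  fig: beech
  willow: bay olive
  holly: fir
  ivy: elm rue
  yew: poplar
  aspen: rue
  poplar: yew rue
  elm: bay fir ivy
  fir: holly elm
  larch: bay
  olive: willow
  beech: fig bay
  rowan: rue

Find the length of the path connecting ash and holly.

ash–bay–elm–fir–holly: 4 edges.

4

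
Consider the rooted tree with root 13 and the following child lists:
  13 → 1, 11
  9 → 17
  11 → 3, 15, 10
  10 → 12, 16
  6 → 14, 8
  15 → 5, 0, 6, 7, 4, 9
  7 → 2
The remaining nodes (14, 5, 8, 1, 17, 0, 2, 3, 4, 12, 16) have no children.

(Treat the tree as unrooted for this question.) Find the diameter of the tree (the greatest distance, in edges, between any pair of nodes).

Starting from 16, a farthest node is 17 at distance 5.
One longest path: 16 - 10 - 11 - 15 - 9 - 17.
So the diameter is 5.

5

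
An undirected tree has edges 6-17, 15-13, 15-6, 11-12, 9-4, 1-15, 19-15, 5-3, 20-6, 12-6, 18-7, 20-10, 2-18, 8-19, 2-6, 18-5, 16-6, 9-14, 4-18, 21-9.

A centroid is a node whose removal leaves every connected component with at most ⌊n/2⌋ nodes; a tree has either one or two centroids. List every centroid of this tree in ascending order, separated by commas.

6

If 6 is removed the pieces have sizes 9, 5, 2, 2, 1, 1, all ≤ ⌊21/2⌋ = 10.
Every other node leaves some component of size > 10, so the centroid is unique.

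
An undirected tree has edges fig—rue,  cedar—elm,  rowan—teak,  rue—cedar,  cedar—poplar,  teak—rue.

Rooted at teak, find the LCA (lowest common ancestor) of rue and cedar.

rue

Ancestors of rue (toward the root): rue, teak.
Ancestors of cedar: cedar, rue, teak.
The deepest node appearing in both lists is rue.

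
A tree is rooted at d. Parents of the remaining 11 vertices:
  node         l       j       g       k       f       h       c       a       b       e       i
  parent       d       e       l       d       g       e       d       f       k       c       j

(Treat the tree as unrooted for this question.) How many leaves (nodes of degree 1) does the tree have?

Exactly 4 nodes have a single neighbour: a, b, h, i.

4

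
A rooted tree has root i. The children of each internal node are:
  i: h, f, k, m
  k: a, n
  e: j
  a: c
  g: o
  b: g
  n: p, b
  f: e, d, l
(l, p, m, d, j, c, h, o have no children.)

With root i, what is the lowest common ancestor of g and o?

Path g→root: g b n k i; path o→root: o g b n k i.
First common node: g.

g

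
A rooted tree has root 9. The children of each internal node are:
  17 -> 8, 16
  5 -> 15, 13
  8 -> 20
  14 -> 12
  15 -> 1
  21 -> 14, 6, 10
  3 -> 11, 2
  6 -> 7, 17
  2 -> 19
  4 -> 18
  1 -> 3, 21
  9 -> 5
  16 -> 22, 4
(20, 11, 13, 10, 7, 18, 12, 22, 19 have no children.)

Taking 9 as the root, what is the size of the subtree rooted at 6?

9

The subtree rooted at 6 contains: 6, 17, 7, 16, 8, 4, 22, 20, 18 — 9 nodes.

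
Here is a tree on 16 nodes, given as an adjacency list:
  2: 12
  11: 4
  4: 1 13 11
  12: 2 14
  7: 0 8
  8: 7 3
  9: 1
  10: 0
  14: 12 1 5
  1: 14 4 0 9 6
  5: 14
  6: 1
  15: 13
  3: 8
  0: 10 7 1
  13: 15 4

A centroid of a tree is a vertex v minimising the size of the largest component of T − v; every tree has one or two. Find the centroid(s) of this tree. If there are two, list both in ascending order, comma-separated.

Removing 1 splits the tree into components of sizes 5, 4, 4, 1, 1; the largest is 5 ≤ ⌊16/2⌋ = 8.
Every other node leaves some component of size > 8, so the centroid is unique.

1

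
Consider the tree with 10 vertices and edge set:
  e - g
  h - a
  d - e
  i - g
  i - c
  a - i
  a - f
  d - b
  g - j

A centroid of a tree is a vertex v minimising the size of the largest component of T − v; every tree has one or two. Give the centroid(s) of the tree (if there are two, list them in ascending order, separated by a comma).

Removing i splits the tree into components of sizes 5, 3, 1; the largest is 5 ≤ ⌊10/2⌋ = 5.
g is adjacent to i and is also a centroid (the largest component after removing it is likewise 5).

g, i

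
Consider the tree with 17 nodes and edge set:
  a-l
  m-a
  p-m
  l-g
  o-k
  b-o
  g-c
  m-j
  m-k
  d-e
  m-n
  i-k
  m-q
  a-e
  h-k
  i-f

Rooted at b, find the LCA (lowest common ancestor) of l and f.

k

Path l→root: l a m k o b; path f→root: f i k o b.
First common node: k.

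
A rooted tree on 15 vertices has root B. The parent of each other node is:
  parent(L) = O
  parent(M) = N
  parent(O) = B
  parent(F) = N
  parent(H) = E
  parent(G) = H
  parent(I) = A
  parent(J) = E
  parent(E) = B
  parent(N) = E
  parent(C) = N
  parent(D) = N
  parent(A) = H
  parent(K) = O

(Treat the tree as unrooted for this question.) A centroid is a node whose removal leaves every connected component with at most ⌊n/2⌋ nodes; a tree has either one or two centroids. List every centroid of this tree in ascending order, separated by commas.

E

Delete E: the remaining components have sizes 5, 4, 4, 1. Max 5 ≤ 7, so E is a centroid.
Every other node leaves some component of size > 7, so the centroid is unique.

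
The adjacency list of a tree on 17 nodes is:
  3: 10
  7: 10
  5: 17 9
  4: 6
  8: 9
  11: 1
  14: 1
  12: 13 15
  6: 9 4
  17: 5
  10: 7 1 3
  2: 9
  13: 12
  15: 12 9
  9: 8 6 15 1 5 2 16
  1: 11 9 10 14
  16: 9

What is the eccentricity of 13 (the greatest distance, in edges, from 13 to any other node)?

6

Distances from 13 peak at 6, attained at 3 (7 also at distance 6).
13-12-15-9-1-10-3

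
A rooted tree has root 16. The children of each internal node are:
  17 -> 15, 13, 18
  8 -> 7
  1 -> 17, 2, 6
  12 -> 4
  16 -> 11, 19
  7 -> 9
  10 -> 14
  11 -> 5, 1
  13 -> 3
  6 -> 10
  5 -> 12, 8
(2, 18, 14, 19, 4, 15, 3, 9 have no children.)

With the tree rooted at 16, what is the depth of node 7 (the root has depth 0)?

4

Path from 16 to 7: 16–11–5–8–7, which has 4 edges.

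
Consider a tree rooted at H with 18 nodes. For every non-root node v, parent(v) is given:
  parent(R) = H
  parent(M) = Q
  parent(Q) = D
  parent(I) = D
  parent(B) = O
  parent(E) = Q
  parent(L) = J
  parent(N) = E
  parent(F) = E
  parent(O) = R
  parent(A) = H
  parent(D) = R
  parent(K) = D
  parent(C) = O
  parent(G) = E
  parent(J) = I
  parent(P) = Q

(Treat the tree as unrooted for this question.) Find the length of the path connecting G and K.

4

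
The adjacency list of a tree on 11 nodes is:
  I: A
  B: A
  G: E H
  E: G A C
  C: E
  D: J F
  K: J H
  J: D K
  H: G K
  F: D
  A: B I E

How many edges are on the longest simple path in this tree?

A longest path is I–A–E–G–H–K–J–D–F, with 8 edges.

8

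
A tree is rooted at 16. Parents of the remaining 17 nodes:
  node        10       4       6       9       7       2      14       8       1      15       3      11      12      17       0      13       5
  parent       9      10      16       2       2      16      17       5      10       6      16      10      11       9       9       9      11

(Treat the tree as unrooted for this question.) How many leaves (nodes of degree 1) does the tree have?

10

The leaves are 0, 1, 3, 4, 7, 8, 12, 13, 14, 15.
That is 10 leaves.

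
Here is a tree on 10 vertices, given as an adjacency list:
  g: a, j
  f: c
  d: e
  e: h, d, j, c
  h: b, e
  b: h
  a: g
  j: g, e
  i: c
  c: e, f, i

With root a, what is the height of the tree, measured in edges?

b sits deepest: a – g – j – e – h – b — 5 edges from the root.

5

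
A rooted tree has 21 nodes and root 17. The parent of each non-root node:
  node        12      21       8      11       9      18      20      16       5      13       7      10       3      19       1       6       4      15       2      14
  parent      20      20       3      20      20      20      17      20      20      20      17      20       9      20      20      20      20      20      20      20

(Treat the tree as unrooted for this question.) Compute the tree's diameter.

5

A longest path is 8 - 3 - 9 - 20 - 17 - 7, with 5 edges.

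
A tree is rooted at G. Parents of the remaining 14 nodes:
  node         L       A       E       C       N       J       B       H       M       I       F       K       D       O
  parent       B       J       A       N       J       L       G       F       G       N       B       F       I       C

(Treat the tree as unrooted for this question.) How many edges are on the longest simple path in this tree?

7

Starting from H, a farthest node is D at distance 7.
One longest path: H - F - B - L - J - N - I - D.
So the diameter is 7.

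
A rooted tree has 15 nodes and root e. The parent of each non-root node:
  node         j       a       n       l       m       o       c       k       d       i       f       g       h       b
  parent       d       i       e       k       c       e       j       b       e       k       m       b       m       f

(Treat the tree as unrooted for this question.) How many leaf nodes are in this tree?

6

Degree-1 nodes: a, g, h, l, n, o — 6 of them.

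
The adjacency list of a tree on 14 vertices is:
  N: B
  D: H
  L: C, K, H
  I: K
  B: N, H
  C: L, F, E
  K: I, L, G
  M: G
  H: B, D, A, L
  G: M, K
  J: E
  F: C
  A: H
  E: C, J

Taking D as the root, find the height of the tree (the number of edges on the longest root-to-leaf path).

5

M sits deepest: D-H-L-K-G-M — 5 edges from the root.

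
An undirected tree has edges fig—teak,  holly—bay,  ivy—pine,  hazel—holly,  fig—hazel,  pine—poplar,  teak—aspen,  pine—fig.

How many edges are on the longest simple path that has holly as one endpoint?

The node farthest from holly is poplar (ivy, aspen also at distance 4), via holly–hazel–fig–pine–poplar — 4 edges.

4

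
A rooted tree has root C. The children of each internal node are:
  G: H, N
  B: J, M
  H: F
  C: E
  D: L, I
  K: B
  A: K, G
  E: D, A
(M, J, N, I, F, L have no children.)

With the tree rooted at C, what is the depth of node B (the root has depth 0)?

4

Path from C to B: C → E → A → K → B, which has 4 edges.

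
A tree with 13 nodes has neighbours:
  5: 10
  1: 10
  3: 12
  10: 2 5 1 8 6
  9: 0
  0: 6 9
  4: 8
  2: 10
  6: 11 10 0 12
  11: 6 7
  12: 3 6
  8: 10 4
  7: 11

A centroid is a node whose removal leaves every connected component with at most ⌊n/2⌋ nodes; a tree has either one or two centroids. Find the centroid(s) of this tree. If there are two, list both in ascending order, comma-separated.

Delete 6: the remaining components have sizes 6, 2, 2, 2. Max 6 ≤ 6, so 6 is a centroid.
No neighbour of 6 does as well, so 6 is the unique centroid.

6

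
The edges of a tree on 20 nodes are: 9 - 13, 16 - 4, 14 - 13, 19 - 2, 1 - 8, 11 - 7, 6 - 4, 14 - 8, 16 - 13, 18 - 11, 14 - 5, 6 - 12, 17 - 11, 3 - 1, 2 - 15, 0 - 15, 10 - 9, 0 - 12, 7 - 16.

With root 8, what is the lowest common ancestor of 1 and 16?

Path 1→root: 1 8; path 16→root: 16 13 14 8.
First common node: 8.

8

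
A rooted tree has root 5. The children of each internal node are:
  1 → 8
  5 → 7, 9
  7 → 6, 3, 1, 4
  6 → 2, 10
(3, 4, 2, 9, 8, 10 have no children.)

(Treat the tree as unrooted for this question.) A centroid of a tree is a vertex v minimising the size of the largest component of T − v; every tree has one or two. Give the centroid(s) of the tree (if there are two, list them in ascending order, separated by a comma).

If 7 is removed the pieces have sizes 3, 2, 2, 1, 1, all ≤ ⌊10/2⌋ = 5.
Every other node leaves some component of size > 5, so the centroid is unique.

7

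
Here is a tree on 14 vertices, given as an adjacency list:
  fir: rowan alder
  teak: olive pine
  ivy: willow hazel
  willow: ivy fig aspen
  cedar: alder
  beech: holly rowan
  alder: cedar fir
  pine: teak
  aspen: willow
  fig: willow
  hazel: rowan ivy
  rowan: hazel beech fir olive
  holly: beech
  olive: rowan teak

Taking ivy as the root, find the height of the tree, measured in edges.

5

A deepest node is cedar, reached by ivy-hazel-rowan-fir-alder-cedar.
That path has 5 edges, so the height is 5.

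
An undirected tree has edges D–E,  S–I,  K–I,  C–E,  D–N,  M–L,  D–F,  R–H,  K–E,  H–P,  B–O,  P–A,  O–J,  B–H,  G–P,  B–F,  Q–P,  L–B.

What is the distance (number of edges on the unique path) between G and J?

5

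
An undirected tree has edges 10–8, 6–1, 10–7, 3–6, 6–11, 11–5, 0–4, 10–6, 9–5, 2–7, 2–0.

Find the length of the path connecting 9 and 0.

7

The path is 9 – 5 – 11 – 6 – 10 – 7 – 2 – 0, which has 7 edges.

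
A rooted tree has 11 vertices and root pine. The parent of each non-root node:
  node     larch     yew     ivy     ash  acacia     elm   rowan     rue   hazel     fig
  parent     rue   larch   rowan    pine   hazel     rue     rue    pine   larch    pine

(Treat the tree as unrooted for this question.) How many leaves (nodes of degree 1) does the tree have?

The leaves are acacia, ash, elm, fig, ivy, yew.
That is 6 leaves.

6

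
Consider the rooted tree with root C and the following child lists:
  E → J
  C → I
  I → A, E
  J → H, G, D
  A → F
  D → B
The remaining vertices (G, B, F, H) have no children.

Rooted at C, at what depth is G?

Climbing from G to the root: G–J–E–I–C. That's 4 steps.

4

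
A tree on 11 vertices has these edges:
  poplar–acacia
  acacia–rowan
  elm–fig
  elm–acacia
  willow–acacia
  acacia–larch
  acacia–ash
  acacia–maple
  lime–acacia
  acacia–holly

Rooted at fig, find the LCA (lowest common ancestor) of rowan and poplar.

Path rowan→root: rowan acacia elm fig; path poplar→root: poplar acacia elm fig.
First common node: acacia.

acacia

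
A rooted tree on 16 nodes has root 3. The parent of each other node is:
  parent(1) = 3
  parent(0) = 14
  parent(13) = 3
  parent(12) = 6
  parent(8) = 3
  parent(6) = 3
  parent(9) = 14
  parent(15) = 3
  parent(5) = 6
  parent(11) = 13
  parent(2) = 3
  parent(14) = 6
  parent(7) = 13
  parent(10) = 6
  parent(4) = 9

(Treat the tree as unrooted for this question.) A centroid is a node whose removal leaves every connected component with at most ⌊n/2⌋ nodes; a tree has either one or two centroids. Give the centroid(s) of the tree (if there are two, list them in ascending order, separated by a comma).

3, 6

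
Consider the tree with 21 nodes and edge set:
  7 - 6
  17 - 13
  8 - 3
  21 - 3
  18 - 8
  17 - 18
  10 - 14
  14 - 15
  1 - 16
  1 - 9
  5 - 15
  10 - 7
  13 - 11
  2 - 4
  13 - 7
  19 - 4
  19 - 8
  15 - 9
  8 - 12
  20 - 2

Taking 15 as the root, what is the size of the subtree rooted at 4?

4's subtree: {4, 2, 20}, size 3.

3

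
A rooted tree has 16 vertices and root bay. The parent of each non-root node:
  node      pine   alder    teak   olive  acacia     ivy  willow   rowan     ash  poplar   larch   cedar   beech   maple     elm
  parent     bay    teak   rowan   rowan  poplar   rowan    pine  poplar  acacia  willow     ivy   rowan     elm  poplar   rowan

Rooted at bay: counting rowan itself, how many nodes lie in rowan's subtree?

9

Descendants of rowan (including itself): rowan, elm, ivy, olive, cedar, teak, beech, larch, alder. That's 9.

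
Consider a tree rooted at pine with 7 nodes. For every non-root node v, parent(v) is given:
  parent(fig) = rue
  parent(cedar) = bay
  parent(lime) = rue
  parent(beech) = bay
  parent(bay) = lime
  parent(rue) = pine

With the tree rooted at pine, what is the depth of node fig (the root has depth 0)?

2

Climbing from fig to the root: fig–rue–pine. That's 2 steps.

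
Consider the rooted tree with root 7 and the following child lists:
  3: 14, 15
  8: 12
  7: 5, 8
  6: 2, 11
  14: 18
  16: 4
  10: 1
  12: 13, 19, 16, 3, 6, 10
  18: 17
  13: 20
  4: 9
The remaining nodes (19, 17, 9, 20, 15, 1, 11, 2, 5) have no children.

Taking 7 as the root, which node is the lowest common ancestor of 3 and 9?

12

3's ancestor chain is 3, 12, 8, 7 and 9's is 9, 4, 16, 12, 8, 7; they first meet at 12.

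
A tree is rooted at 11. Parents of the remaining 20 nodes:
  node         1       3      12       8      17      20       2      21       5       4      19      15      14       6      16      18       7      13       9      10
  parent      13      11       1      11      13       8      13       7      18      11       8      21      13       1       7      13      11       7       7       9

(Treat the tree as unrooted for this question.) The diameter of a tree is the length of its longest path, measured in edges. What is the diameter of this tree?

6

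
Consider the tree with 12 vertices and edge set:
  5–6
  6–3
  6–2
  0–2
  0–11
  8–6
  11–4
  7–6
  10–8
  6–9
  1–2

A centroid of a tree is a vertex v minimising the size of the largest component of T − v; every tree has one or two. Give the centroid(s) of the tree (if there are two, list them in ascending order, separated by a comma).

If 6 is removed the pieces have sizes 5, 2, 1, 1, 1, 1, all ≤ ⌊12/2⌋ = 6.
No neighbour of 6 does as well, so 6 is the unique centroid.

6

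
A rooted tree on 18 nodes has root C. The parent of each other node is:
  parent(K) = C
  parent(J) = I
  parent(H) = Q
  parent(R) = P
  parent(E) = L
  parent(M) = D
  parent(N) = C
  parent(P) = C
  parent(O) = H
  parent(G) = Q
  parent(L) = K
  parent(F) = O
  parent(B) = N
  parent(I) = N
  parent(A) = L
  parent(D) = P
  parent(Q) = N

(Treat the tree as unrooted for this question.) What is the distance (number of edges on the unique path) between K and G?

Walking from K: K–C–N–Q–G. Length 4.

4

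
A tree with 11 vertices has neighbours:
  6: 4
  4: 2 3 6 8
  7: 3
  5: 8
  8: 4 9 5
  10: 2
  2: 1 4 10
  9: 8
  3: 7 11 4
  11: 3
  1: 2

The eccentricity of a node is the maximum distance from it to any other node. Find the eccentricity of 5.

The node farthest from 5 is 10 (11, 1, 7 also at distance 4), via 5-8-4-2-10 — 4 edges.

4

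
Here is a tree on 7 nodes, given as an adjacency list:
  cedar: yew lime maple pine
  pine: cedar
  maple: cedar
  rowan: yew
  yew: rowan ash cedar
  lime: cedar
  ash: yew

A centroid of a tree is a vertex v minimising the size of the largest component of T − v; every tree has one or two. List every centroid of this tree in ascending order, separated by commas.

cedar

Removing cedar splits the tree into components of sizes 3, 1, 1, 1; the largest is 3 ≤ ⌊7/2⌋ = 3.
No neighbour of cedar does as well, so cedar is the unique centroid.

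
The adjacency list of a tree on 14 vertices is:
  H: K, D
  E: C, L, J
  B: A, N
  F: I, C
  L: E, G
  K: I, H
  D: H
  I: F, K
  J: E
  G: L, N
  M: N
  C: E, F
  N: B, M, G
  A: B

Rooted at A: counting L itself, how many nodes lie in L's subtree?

L's subtree: {L, E, C, J, F, I, K, H, D}, size 9.

9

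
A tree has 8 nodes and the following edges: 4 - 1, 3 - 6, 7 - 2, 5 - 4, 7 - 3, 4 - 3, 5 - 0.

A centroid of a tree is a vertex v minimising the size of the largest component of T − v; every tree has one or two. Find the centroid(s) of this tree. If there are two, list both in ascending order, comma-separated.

Removing 3 splits the tree into components of sizes 4, 2, 1; the largest is 4 ≤ ⌊8/2⌋ = 4.
Its neighbour 4 also leaves a largest component of size 4, so both are centroids.

3, 4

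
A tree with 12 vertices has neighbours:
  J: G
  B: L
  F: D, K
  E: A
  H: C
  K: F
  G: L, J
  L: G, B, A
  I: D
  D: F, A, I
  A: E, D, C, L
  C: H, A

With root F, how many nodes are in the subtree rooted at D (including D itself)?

10

D's subtree: {D, A, I, C, L, E, H, G, B, J}, size 10.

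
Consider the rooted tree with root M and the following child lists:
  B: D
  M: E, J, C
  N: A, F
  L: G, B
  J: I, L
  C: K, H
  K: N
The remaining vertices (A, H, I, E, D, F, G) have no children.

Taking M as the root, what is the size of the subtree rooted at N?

3

N's subtree: {N, A, F}, size 3.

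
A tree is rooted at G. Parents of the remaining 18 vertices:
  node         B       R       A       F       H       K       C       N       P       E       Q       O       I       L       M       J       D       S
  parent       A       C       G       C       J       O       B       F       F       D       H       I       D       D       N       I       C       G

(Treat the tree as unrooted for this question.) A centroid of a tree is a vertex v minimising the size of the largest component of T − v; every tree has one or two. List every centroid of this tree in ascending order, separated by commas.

C

If C is removed the pieces have sizes 9, 4, 4, 1, all ≤ ⌊19/2⌋ = 9.
Every other node leaves some component of size > 9, so the centroid is unique.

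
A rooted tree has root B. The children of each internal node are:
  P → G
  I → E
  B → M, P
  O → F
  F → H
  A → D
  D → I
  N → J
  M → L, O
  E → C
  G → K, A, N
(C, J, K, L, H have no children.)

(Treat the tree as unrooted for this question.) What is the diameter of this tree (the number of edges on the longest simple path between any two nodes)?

BFS from H reaches C last, at distance 11; BFS from C confirms no node is farther.
Path: H - F - O - M - B - P - G - A - D - I - E - C.

11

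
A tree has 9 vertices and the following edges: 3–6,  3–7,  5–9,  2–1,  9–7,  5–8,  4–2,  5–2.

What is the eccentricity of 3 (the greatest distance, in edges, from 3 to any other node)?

5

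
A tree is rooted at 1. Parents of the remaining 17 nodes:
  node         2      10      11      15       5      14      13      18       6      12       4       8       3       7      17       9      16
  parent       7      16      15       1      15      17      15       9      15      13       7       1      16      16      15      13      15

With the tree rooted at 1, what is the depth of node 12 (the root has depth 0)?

3

Climbing from 12 to the root: 12 → 13 → 15 → 1. That's 3 steps.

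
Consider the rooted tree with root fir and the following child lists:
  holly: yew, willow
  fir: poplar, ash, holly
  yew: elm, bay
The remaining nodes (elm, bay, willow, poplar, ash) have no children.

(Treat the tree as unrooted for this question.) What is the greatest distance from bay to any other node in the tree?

A farthest node from bay is ash (poplar also at distance 4).
The path bay–yew–holly–fir–ash has 4 edges.

4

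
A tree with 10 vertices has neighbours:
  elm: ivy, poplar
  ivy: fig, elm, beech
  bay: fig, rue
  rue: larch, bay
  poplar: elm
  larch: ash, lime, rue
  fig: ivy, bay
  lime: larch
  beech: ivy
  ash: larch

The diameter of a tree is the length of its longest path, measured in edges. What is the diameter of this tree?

BFS from lime reaches poplar last, at distance 7; BFS from poplar confirms no node is farther.
Path: lime – larch – rue – bay – fig – ivy – elm – poplar.

7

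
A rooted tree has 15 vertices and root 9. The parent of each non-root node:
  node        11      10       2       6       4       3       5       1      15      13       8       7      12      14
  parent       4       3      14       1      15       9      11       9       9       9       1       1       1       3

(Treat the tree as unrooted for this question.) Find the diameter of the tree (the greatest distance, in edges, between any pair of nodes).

7

Starting from 2, a farthest node is 5 at distance 7.
One longest path: 2 - 14 - 3 - 9 - 15 - 4 - 11 - 5.
So the diameter is 7.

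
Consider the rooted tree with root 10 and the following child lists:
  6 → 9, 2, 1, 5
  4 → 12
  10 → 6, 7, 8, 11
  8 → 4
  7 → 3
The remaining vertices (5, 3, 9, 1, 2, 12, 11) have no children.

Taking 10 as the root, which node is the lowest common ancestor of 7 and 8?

10

Ancestors of 7 (toward the root): 7, 10.
Ancestors of 8: 8, 10.
The deepest node appearing in both lists is 10.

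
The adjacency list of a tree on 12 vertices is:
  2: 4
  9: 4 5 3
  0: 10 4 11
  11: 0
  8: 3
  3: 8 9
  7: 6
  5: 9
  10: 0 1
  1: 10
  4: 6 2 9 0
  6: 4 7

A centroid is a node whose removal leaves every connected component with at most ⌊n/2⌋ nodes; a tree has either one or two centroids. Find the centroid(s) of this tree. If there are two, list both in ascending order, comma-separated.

4

Delete 4: the remaining components have sizes 4, 4, 2, 1. Max 4 ≤ 6, so 4 is a centroid.
Every other node leaves some component of size > 6, so the centroid is unique.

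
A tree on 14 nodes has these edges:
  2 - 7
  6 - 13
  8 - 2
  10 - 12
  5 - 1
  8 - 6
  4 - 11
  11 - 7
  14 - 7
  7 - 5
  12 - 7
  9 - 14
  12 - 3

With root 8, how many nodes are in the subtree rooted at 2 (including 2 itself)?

11

Descendants of 2 (including itself): 2, 7, 11, 12, 5, 14, 4, 10, 3, 1, 9. That's 11.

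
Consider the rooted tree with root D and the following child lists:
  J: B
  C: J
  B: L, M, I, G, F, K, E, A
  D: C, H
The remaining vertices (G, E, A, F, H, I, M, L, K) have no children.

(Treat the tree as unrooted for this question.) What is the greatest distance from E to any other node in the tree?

5

Distances from E peak at 5, attained at H.
E-B-J-C-D-H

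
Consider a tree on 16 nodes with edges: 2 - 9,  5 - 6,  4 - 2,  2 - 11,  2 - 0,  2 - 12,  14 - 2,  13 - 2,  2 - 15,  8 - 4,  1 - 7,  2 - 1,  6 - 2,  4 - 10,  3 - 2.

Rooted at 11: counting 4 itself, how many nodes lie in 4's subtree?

4's subtree: {4, 8, 10}, size 3.

3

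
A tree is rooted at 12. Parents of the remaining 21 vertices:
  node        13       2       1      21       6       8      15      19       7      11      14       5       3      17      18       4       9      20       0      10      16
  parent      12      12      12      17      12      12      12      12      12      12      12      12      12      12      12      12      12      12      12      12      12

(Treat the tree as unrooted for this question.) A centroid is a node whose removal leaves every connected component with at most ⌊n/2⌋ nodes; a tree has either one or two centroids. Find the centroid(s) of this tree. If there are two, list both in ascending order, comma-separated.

If 12 is removed the pieces have sizes 2, 1, 1, 1, 1, 1, 1, 1, 1, 1, 1, 1, 1, 1, 1, 1, 1, 1, 1, 1, all ≤ ⌊22/2⌋ = 11.
Every other node leaves some component of size > 11, so the centroid is unique.

12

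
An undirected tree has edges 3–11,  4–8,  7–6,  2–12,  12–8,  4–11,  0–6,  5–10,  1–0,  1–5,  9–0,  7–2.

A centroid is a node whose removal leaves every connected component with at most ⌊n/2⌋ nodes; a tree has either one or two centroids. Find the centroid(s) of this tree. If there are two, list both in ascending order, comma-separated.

Removing 7 splits the tree into components of sizes 6, 6; the largest is 6 ≤ ⌊13/2⌋ = 6.
No neighbour of 7 does as well, so 7 is the unique centroid.

7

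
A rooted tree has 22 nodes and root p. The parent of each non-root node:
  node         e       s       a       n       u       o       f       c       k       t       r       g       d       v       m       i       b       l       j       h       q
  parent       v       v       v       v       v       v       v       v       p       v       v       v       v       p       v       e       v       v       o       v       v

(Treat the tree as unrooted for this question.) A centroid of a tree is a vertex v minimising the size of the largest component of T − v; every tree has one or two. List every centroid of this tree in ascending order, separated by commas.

Delete v: the remaining components have sizes 2, 2, 2, 1, 1, 1, 1, 1, 1, 1, 1, 1, 1, 1, 1, 1, 1, 1. Max 2 ≤ 11, so v is a centroid.
No neighbour of v does as well, so v is the unique centroid.

v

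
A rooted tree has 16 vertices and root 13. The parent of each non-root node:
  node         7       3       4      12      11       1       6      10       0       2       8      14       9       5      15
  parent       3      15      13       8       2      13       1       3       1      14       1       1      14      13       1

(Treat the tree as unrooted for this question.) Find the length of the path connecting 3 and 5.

4

3–15–1–13–5: 4 edges.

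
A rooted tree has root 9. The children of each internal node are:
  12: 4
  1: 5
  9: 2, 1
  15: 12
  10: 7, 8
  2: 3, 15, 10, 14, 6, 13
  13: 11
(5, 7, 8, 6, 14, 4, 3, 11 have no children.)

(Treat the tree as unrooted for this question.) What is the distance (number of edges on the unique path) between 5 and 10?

Walking from 5: 5–1–9–2–10. Length 4.

4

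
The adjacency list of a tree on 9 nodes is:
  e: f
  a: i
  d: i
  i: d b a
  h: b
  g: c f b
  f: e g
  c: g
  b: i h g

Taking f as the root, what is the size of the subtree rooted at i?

i's subtree: {i, a, d}, size 3.

3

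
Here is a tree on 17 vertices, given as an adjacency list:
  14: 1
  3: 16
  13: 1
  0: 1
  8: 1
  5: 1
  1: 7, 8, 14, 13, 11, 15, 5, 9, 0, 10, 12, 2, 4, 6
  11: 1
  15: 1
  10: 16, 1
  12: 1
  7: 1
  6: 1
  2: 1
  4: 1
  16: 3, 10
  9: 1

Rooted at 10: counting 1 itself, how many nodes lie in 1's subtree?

Descendants of 1 (including itself): 1, 15, 6, 0, 7, 2, 8, 13, 14, 5, 12, 11, 4, 9. That's 14.

14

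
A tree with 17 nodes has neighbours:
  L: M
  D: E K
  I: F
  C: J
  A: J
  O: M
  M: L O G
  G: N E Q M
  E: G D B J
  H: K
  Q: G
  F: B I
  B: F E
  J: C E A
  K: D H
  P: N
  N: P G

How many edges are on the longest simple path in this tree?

6

Starting from I, a farthest node is H at distance 6.
One longest path: I-F-B-E-D-K-H.
So the diameter is 6.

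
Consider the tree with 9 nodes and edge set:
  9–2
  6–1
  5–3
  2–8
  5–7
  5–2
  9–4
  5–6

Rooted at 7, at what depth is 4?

4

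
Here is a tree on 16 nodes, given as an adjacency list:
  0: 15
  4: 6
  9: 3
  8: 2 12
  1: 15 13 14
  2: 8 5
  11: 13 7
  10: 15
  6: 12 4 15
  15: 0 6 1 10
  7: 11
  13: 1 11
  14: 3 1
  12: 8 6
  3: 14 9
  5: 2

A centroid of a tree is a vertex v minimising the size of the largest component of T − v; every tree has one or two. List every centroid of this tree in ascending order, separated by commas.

15

Delete 15: the remaining components have sizes 7, 6, 1, 1. Max 7 ≤ 8, so 15 is a centroid.
No neighbour of 15 does as well, so 15 is the unique centroid.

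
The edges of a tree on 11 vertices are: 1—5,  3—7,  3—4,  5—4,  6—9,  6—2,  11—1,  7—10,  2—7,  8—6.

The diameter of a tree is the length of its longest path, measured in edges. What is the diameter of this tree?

A longest path is 8-6-2-7-3-4-5-1-11, with 8 edges.

8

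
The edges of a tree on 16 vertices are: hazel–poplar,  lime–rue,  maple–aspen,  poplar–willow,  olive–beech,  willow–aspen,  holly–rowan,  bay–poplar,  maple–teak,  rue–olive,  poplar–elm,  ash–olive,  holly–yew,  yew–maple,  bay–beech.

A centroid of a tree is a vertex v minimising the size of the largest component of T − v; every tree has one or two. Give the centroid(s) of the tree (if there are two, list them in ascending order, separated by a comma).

Removing poplar splits the tree into components of sizes 7, 6, 1, 1; the largest is 7 ≤ ⌊16/2⌋ = 8.
No neighbour of poplar does as well, so poplar is the unique centroid.

poplar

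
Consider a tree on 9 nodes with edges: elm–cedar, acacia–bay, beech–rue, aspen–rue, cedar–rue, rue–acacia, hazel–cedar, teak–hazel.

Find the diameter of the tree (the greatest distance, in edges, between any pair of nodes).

A longest path is bay–acacia–rue–cedar–hazel–teak, with 5 edges.

5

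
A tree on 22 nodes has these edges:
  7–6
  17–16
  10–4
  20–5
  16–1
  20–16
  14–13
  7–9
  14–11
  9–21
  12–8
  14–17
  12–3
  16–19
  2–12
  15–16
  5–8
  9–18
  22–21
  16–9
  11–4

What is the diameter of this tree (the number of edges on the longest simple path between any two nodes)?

BFS from 3 reaches 10 last, at distance 10; BFS from 10 confirms no node is farther.
Path: 3 – 12 – 8 – 5 – 20 – 16 – 17 – 14 – 11 – 4 – 10.

10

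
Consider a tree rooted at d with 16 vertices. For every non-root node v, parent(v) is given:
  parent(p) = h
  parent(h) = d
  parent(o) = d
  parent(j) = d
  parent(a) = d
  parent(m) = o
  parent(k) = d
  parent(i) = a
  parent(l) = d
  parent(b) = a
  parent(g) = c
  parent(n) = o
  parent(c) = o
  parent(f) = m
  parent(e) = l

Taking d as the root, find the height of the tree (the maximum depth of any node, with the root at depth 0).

3

A deepest node is g, reached by d-o-c-g.
That path has 3 edges, so the height is 3.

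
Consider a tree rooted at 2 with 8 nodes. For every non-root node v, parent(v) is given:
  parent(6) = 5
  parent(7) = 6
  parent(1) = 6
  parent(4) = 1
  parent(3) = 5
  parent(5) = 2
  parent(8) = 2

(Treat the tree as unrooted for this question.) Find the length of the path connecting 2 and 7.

3

2 – 5 – 6 – 7: 3 edges.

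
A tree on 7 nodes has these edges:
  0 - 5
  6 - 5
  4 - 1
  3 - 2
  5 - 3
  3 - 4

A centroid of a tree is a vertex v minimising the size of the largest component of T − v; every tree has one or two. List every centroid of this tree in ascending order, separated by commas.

If 3 is removed the pieces have sizes 3, 2, 1, all ≤ ⌊7/2⌋ = 3.
Every other node leaves some component of size > 3, so the centroid is unique.

3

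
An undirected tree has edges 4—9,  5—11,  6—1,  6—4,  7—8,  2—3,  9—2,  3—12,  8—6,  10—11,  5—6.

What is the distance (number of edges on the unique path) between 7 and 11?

4

Walking from 7: 7–8–6–5–11. Length 4.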